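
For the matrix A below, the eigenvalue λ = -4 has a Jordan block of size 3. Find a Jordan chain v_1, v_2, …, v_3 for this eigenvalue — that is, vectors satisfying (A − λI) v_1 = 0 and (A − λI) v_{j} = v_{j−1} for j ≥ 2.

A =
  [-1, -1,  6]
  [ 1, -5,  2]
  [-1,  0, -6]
A Jordan chain for λ = -4 of length 3:
v_1 = (2, 0, -1)ᵀ
v_2 = (3, 1, -1)ᵀ
v_3 = (1, 0, 0)ᵀ

Let N = A − (-4)·I. We want v_3 with N^3 v_3 = 0 but N^2 v_3 ≠ 0; then v_{j-1} := N · v_j for j = 3, …, 2.

Pick v_3 = (1, 0, 0)ᵀ.
Then v_2 = N · v_3 = (3, 1, -1)ᵀ.
Then v_1 = N · v_2 = (2, 0, -1)ᵀ.

Sanity check: (A − (-4)·I) v_1 = (0, 0, 0)ᵀ = 0. ✓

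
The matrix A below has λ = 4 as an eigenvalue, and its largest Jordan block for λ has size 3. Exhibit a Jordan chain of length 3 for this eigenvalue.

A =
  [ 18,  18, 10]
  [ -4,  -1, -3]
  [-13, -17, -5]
A Jordan chain for λ = 4 of length 3:
v_1 = (-6, 3, 3)ᵀ
v_2 = (14, -4, -13)ᵀ
v_3 = (1, 0, 0)ᵀ

Let N = A − (4)·I. We want v_3 with N^3 v_3 = 0 but N^2 v_3 ≠ 0; then v_{j-1} := N · v_j for j = 3, …, 2.

Pick v_3 = (1, 0, 0)ᵀ.
Then v_2 = N · v_3 = (14, -4, -13)ᵀ.
Then v_1 = N · v_2 = (-6, 3, 3)ᵀ.

Sanity check: (A − (4)·I) v_1 = (0, 0, 0)ᵀ = 0. ✓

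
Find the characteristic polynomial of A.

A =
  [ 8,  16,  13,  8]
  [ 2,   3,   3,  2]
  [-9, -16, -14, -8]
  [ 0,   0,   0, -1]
x^4 + 4*x^3 + 6*x^2 + 4*x + 1

Expanding det(x·I − A) (e.g. by cofactor expansion or by noting that A is similar to its Jordan form J, which has the same characteristic polynomial as A) gives
  χ_A(x) = x^4 + 4*x^3 + 6*x^2 + 4*x + 1
which factors as (x + 1)^4. The eigenvalues (with algebraic multiplicities) are λ = -1 with multiplicity 4.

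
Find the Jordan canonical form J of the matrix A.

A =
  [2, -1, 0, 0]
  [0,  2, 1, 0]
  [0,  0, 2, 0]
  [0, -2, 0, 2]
J_3(2) ⊕ J_1(2)

The characteristic polynomial is
  det(x·I − A) = x^4 - 8*x^3 + 24*x^2 - 32*x + 16 = (x - 2)^4

Eigenvalues and multiplicities (the geometric multiplicity of λ is n − rank(A − λI), which equals the number of Jordan blocks for λ):
  λ = 2: algebraic multiplicity = 4, geometric multiplicity = 2

Determining the block sizes for each eigenvalue:
  λ = 2: with am = 4 and gm = 2, the partition is not yet determined (e.g. several partitions of 4 into 2 parts exist). Let N = A − (2)·I. Computing rank(N^1) = 2, rank(N^2) = 1, rank(N^3) = 0; the number of blocks of size ≥ j is rank(N^{j−1}) − rank(N^j), giving [2, 1, 1]. So we have 1 block(s) of size 3, 1 block(s) of size 1 → block sizes [3, 1]

Assembling the blocks gives a Jordan form
J =
  [2, 1, 0, 0]
  [0, 2, 1, 0]
  [0, 0, 2, 0]
  [0, 0, 0, 2]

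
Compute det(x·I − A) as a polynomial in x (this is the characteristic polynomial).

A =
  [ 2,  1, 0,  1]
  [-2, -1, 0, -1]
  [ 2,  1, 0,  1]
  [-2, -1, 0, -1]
x^4

Expanding det(x·I − A) (e.g. by cofactor expansion or by noting that A is similar to its Jordan form J, which has the same characteristic polynomial as A) gives
  χ_A(x) = x^4
which factors as x^4. The eigenvalues (with algebraic multiplicities) are λ = 0 with multiplicity 4.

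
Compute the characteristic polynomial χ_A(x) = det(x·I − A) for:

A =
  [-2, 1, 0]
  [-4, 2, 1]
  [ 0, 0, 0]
x^3

Expanding det(x·I − A) (e.g. by cofactor expansion or by noting that A is similar to its Jordan form J, which has the same characteristic polynomial as A) gives
  χ_A(x) = x^3
which factors as x^3. The eigenvalues (with algebraic multiplicities) are λ = 0 with multiplicity 3.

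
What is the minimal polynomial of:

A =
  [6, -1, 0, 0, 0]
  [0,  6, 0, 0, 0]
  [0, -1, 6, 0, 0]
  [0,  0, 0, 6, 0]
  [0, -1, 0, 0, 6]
x^2 - 12*x + 36

The characteristic polynomial is χ_A(x) = (x - 6)^5, so the eigenvalues are known. The minimal polynomial is
  m_A(x) = Π_λ (x − λ)^{k_λ}
where k_λ is the size of the *largest* Jordan block for λ (equivalently, the smallest k with (A − λI)^k v = 0 for every generalised eigenvector v of λ).

  λ = 6: largest Jordan block has size 2, contributing (x − 6)^2

So m_A(x) = (x - 6)^2 = x^2 - 12*x + 36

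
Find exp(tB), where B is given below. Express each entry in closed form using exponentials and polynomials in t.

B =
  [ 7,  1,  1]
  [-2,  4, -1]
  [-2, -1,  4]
e^{tB} =
  [2*t*exp(5*t) + exp(5*t), t*exp(5*t), t*exp(5*t)]
  [-2*t*exp(5*t), -t*exp(5*t) + exp(5*t), -t*exp(5*t)]
  [-2*t*exp(5*t), -t*exp(5*t), -t*exp(5*t) + exp(5*t)]

Strategy: write B = P · J · P⁻¹ where J is a Jordan canonical form, so e^{tB} = P · e^{tJ} · P⁻¹, and e^{tJ} can be computed block-by-block.

B has Jordan form
J =
  [5, 1, 0]
  [0, 5, 0]
  [0, 0, 5]
(up to reordering of blocks).

Per-block formulas:
  For a 1×1 block at λ = 5: exp(t · [5]) = [e^(5t)].
  For a 2×2 Jordan block J_2(5): exp(t · J_2(5)) = e^(5t)·(I + t·N), where N is the 2×2 nilpotent shift.

After assembling e^{tJ} and conjugating by P, we get:

e^{tB} =
  [2*t*exp(5*t) + exp(5*t), t*exp(5*t), t*exp(5*t)]
  [-2*t*exp(5*t), -t*exp(5*t) + exp(5*t), -t*exp(5*t)]
  [-2*t*exp(5*t), -t*exp(5*t), -t*exp(5*t) + exp(5*t)]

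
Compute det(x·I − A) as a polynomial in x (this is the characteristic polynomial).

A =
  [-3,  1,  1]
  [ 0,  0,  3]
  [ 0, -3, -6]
x^3 + 9*x^2 + 27*x + 27

Expanding det(x·I − A) (e.g. by cofactor expansion or by noting that A is similar to its Jordan form J, which has the same characteristic polynomial as A) gives
  χ_A(x) = x^3 + 9*x^2 + 27*x + 27
which factors as (x + 3)^3. The eigenvalues (with algebraic multiplicities) are λ = -3 with multiplicity 3.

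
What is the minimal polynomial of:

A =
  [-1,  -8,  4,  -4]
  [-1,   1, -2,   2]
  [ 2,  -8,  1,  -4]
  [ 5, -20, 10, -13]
x^2 + 6*x + 9

The characteristic polynomial is χ_A(x) = (x + 3)^4, so the eigenvalues are known. The minimal polynomial is
  m_A(x) = Π_λ (x − λ)^{k_λ}
where k_λ is the size of the *largest* Jordan block for λ (equivalently, the smallest k with (A − λI)^k v = 0 for every generalised eigenvector v of λ).

  λ = -3: largest Jordan block has size 2, contributing (x + 3)^2

So m_A(x) = (x + 3)^2 = x^2 + 6*x + 9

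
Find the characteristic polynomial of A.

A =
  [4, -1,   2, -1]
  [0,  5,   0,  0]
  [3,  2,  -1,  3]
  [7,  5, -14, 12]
x^4 - 20*x^3 + 150*x^2 - 500*x + 625

Expanding det(x·I − A) (e.g. by cofactor expansion or by noting that A is similar to its Jordan form J, which has the same characteristic polynomial as A) gives
  χ_A(x) = x^4 - 20*x^3 + 150*x^2 - 500*x + 625
which factors as (x - 5)^4. The eigenvalues (with algebraic multiplicities) are λ = 5 with multiplicity 4.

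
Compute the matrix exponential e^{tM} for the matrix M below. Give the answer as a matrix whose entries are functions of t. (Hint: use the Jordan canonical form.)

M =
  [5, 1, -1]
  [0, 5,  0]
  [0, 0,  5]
e^{tM} =
  [exp(5*t), t*exp(5*t), -t*exp(5*t)]
  [0, exp(5*t), 0]
  [0, 0, exp(5*t)]

Strategy: write M = P · J · P⁻¹ where J is a Jordan canonical form, so e^{tM} = P · e^{tJ} · P⁻¹, and e^{tJ} can be computed block-by-block.

M has Jordan form
J =
  [5, 1, 0]
  [0, 5, 0]
  [0, 0, 5]
(up to reordering of blocks).

Per-block formulas:
  For a 2×2 Jordan block J_2(5): exp(t · J_2(5)) = e^(5t)·(I + t·N), where N is the 2×2 nilpotent shift.
  For a 1×1 block at λ = 5: exp(t · [5]) = [e^(5t)].

After assembling e^{tJ} and conjugating by P, we get:

e^{tM} =
  [exp(5*t), t*exp(5*t), -t*exp(5*t)]
  [0, exp(5*t), 0]
  [0, 0, exp(5*t)]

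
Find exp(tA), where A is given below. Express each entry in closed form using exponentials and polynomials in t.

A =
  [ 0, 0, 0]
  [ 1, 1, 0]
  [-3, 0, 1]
e^{tA} =
  [1, 0, 0]
  [exp(t) - 1, exp(t), 0]
  [3 - 3*exp(t), 0, exp(t)]

Strategy: write A = P · J · P⁻¹ where J is a Jordan canonical form, so e^{tA} = P · e^{tJ} · P⁻¹, and e^{tJ} can be computed block-by-block.

A has Jordan form
J =
  [0, 0, 0]
  [0, 1, 0]
  [0, 0, 1]
(up to reordering of blocks).

Per-block formulas:
  For a 1×1 block at λ = 1: exp(t · [1]) = [e^(1t)].
  For a 1×1 block at λ = 0: exp(t · [0]) = [e^(0t)].

After assembling e^{tJ} and conjugating by P, we get:

e^{tA} =
  [1, 0, 0]
  [exp(t) - 1, exp(t), 0]
  [3 - 3*exp(t), 0, exp(t)]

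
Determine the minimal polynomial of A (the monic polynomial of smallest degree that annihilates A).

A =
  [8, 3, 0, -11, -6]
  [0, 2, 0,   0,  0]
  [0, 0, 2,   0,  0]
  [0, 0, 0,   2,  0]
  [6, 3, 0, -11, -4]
x^2 - 4*x + 4

The characteristic polynomial is χ_A(x) = (x - 2)^5, so the eigenvalues are known. The minimal polynomial is
  m_A(x) = Π_λ (x − λ)^{k_λ}
where k_λ is the size of the *largest* Jordan block for λ (equivalently, the smallest k with (A − λI)^k v = 0 for every generalised eigenvector v of λ).

  λ = 2: largest Jordan block has size 2, contributing (x − 2)^2

So m_A(x) = (x - 2)^2 = x^2 - 4*x + 4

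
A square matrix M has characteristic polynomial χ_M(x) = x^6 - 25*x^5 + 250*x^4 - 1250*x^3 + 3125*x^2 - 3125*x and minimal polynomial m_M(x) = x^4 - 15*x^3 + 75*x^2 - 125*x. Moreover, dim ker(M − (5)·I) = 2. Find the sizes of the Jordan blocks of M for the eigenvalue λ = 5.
Block sizes for λ = 5: [3, 2]

Step 1 — from the characteristic polynomial, algebraic multiplicity of λ = 5 is 5. From dim ker(M − (5)·I) = 2, there are exactly 2 Jordan blocks for λ = 5.
Step 2 — from the minimal polynomial, the factor (x − 5)^3 tells us the largest block for λ = 5 has size 3.
Step 3 — with total size 5, 2 blocks, and largest block 3, the block sizes (in nonincreasing order) are [3, 2].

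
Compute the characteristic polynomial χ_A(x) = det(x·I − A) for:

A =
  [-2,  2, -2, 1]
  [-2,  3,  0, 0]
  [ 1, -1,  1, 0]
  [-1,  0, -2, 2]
x^4 - 4*x^3 + 6*x^2 - 4*x + 1

Expanding det(x·I − A) (e.g. by cofactor expansion or by noting that A is similar to its Jordan form J, which has the same characteristic polynomial as A) gives
  χ_A(x) = x^4 - 4*x^3 + 6*x^2 - 4*x + 1
which factors as (x - 1)^4. The eigenvalues (with algebraic multiplicities) are λ = 1 with multiplicity 4.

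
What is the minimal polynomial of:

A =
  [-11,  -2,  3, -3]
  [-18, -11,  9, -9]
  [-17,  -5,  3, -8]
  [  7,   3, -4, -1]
x^2 + 10*x + 25

The characteristic polynomial is χ_A(x) = (x + 5)^4, so the eigenvalues are known. The minimal polynomial is
  m_A(x) = Π_λ (x − λ)^{k_λ}
where k_λ is the size of the *largest* Jordan block for λ (equivalently, the smallest k with (A − λI)^k v = 0 for every generalised eigenvector v of λ).

  λ = -5: largest Jordan block has size 2, contributing (x + 5)^2

So m_A(x) = (x + 5)^2 = x^2 + 10*x + 25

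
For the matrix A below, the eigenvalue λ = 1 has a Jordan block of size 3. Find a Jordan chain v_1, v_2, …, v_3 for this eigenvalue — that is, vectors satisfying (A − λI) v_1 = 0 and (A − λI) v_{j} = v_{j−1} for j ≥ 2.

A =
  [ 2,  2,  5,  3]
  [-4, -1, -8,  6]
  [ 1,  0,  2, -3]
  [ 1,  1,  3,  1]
A Jordan chain for λ = 1 of length 3:
v_1 = (1, 2, -1, 0)ᵀ
v_2 = (1, -4, 1, 1)ᵀ
v_3 = (1, 0, 0, 0)ᵀ

Let N = A − (1)·I. We want v_3 with N^3 v_3 = 0 but N^2 v_3 ≠ 0; then v_{j-1} := N · v_j for j = 3, …, 2.

Pick v_3 = (1, 0, 0, 0)ᵀ.
Then v_2 = N · v_3 = (1, -4, 1, 1)ᵀ.
Then v_1 = N · v_2 = (1, 2, -1, 0)ᵀ.

Sanity check: (A − (1)·I) v_1 = (0, 0, 0, 0)ᵀ = 0. ✓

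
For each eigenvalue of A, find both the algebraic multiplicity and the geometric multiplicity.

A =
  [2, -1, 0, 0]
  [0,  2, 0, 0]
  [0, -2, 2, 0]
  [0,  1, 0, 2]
λ = 2: alg = 4, geom = 3

Step 1 — factor the characteristic polynomial to read off the algebraic multiplicities:
  χ_A(x) = (x - 2)^4

Step 2 — compute geometric multiplicities via the rank-nullity identity g(λ) = n − rank(A − λI):
  rank(A − (2)·I) = 1, so dim ker(A − (2)·I) = n − 1 = 3

Summary:
  λ = 2: algebraic multiplicity = 4, geometric multiplicity = 3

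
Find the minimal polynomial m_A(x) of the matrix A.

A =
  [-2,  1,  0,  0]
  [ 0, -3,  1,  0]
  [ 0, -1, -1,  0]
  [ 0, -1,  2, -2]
x^3 + 6*x^2 + 12*x + 8

The characteristic polynomial is χ_A(x) = (x + 2)^4, so the eigenvalues are known. The minimal polynomial is
  m_A(x) = Π_λ (x − λ)^{k_λ}
where k_λ is the size of the *largest* Jordan block for λ (equivalently, the smallest k with (A − λI)^k v = 0 for every generalised eigenvector v of λ).

  λ = -2: largest Jordan block has size 3, contributing (x + 2)^3

So m_A(x) = (x + 2)^3 = x^3 + 6*x^2 + 12*x + 8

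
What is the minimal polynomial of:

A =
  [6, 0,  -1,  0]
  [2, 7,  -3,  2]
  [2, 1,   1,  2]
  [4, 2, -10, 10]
x^3 - 18*x^2 + 108*x - 216

The characteristic polynomial is χ_A(x) = (x - 6)^4, so the eigenvalues are known. The minimal polynomial is
  m_A(x) = Π_λ (x − λ)^{k_λ}
where k_λ is the size of the *largest* Jordan block for λ (equivalently, the smallest k with (A − λI)^k v = 0 for every generalised eigenvector v of λ).

  λ = 6: largest Jordan block has size 3, contributing (x − 6)^3

So m_A(x) = (x - 6)^3 = x^3 - 18*x^2 + 108*x - 216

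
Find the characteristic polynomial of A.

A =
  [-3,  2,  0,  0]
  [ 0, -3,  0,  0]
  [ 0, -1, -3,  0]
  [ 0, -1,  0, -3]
x^4 + 12*x^3 + 54*x^2 + 108*x + 81

Expanding det(x·I − A) (e.g. by cofactor expansion or by noting that A is similar to its Jordan form J, which has the same characteristic polynomial as A) gives
  χ_A(x) = x^4 + 12*x^3 + 54*x^2 + 108*x + 81
which factors as (x + 3)^4. The eigenvalues (with algebraic multiplicities) are λ = -3 with multiplicity 4.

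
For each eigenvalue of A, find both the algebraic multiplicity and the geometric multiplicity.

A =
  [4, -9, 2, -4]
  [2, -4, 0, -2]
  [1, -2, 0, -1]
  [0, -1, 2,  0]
λ = 0: alg = 4, geom = 2

Step 1 — factor the characteristic polynomial to read off the algebraic multiplicities:
  χ_A(x) = x^4

Step 2 — compute geometric multiplicities via the rank-nullity identity g(λ) = n − rank(A − λI):
  rank(A − (0)·I) = 2, so dim ker(A − (0)·I) = n − 2 = 2

Summary:
  λ = 0: algebraic multiplicity = 4, geometric multiplicity = 2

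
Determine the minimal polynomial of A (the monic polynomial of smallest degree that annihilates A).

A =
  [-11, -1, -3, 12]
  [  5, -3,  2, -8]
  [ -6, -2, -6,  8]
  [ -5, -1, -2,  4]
x^3 + 12*x^2 + 48*x + 64

The characteristic polynomial is χ_A(x) = (x + 4)^4, so the eigenvalues are known. The minimal polynomial is
  m_A(x) = Π_λ (x − λ)^{k_λ}
where k_λ is the size of the *largest* Jordan block for λ (equivalently, the smallest k with (A − λI)^k v = 0 for every generalised eigenvector v of λ).

  λ = -4: largest Jordan block has size 3, contributing (x + 4)^3

So m_A(x) = (x + 4)^3 = x^3 + 12*x^2 + 48*x + 64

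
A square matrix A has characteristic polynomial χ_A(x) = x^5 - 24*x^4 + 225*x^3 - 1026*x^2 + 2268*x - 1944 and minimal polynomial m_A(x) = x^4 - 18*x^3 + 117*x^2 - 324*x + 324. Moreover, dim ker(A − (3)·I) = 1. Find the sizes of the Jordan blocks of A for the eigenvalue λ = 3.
Block sizes for λ = 3: [2]

Step 1 — from the characteristic polynomial, algebraic multiplicity of λ = 3 is 2. From dim ker(A − (3)·I) = 1, there are exactly 1 Jordan blocks for λ = 3.
Step 2 — from the minimal polynomial, the factor (x − 3)^2 tells us the largest block for λ = 3 has size 2.
Step 3 — with total size 2, 1 blocks, and largest block 2, the block sizes (in nonincreasing order) are [2].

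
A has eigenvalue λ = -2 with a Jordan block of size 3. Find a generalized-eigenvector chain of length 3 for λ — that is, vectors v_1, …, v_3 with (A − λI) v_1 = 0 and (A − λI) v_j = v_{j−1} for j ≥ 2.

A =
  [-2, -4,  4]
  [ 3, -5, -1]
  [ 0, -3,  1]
A Jordan chain for λ = -2 of length 3:
v_1 = (-12, -9, -9)ᵀ
v_2 = (0, 3, 0)ᵀ
v_3 = (1, 0, 0)ᵀ

Let N = A − (-2)·I. We want v_3 with N^3 v_3 = 0 but N^2 v_3 ≠ 0; then v_{j-1} := N · v_j for j = 3, …, 2.

Pick v_3 = (1, 0, 0)ᵀ.
Then v_2 = N · v_3 = (0, 3, 0)ᵀ.
Then v_1 = N · v_2 = (-12, -9, -9)ᵀ.

Sanity check: (A − (-2)·I) v_1 = (0, 0, 0)ᵀ = 0. ✓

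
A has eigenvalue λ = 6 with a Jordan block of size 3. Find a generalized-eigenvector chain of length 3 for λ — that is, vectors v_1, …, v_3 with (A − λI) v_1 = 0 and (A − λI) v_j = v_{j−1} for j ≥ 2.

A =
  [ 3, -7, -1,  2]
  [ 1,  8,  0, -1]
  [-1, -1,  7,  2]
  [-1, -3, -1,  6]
A Jordan chain for λ = 6 of length 3:
v_1 = (1, 0, -1, 1)ᵀ
v_2 = (-3, 1, -1, -1)ᵀ
v_3 = (1, 0, 0, 0)ᵀ

Let N = A − (6)·I. We want v_3 with N^3 v_3 = 0 but N^2 v_3 ≠ 0; then v_{j-1} := N · v_j for j = 3, …, 2.

Pick v_3 = (1, 0, 0, 0)ᵀ.
Then v_2 = N · v_3 = (-3, 1, -1, -1)ᵀ.
Then v_1 = N · v_2 = (1, 0, -1, 1)ᵀ.

Sanity check: (A − (6)·I) v_1 = (0, 0, 0, 0)ᵀ = 0. ✓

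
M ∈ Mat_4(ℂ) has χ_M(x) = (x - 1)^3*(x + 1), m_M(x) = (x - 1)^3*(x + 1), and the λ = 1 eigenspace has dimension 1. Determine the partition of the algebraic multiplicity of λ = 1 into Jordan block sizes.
Block sizes for λ = 1: [3]

Step 1 — from the characteristic polynomial, algebraic multiplicity of λ = 1 is 3. From dim ker(M − (1)·I) = 1, there are exactly 1 Jordan blocks for λ = 1.
Step 2 — from the minimal polynomial, the factor (x − 1)^3 tells us the largest block for λ = 1 has size 3.
Step 3 — with total size 3, 1 blocks, and largest block 3, the block sizes (in nonincreasing order) are [3].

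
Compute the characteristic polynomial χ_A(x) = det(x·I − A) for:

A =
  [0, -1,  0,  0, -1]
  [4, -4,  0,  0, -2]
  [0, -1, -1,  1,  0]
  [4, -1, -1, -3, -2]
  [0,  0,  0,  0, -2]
x^5 + 10*x^4 + 40*x^3 + 80*x^2 + 80*x + 32

Expanding det(x·I − A) (e.g. by cofactor expansion or by noting that A is similar to its Jordan form J, which has the same characteristic polynomial as A) gives
  χ_A(x) = x^5 + 10*x^4 + 40*x^3 + 80*x^2 + 80*x + 32
which factors as (x + 2)^5. The eigenvalues (with algebraic multiplicities) are λ = -2 with multiplicity 5.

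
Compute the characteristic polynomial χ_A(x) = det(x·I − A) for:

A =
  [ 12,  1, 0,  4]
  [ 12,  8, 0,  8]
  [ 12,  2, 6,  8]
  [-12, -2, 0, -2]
x^4 - 24*x^3 + 216*x^2 - 864*x + 1296

Expanding det(x·I − A) (e.g. by cofactor expansion or by noting that A is similar to its Jordan form J, which has the same characteristic polynomial as A) gives
  χ_A(x) = x^4 - 24*x^3 + 216*x^2 - 864*x + 1296
which factors as (x - 6)^4. The eigenvalues (with algebraic multiplicities) are λ = 6 with multiplicity 4.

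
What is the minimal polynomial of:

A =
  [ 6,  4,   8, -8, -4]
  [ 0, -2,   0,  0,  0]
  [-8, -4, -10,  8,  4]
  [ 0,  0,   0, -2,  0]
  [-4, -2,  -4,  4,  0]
x^2 + 2*x

The characteristic polynomial is χ_A(x) = x*(x + 2)^4, so the eigenvalues are known. The minimal polynomial is
  m_A(x) = Π_λ (x − λ)^{k_λ}
where k_λ is the size of the *largest* Jordan block for λ (equivalently, the smallest k with (A − λI)^k v = 0 for every generalised eigenvector v of λ).

  λ = -2: largest Jordan block has size 1, contributing (x + 2)
  λ = 0: largest Jordan block has size 1, contributing (x − 0)

So m_A(x) = x*(x + 2) = x^2 + 2*x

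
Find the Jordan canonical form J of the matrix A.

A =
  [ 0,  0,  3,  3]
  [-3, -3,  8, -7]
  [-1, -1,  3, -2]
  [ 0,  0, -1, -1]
J_1(-1) ⊕ J_2(0) ⊕ J_1(0)

The characteristic polynomial is
  det(x·I − A) = x^4 + x^3 = x^3*(x + 1)

Eigenvalues and multiplicities (the geometric multiplicity of λ is n − rank(A − λI), which equals the number of Jordan blocks for λ):
  λ = -1: algebraic multiplicity = 1, geometric multiplicity = 1
  λ = 0: algebraic multiplicity = 3, geometric multiplicity = 2

Determining the block sizes for each eigenvalue:
  λ = -1: one block (gm = 1), so the single block has size am = 1 → block sizes [1]
  λ = 0: 2 blocks summing to 3 forces exactly one block of size 2 and the rest size 1 → block sizes [2, 1]

Assembling the blocks gives a Jordan form
J =
  [-1, 0, 0, 0]
  [ 0, 0, 1, 0]
  [ 0, 0, 0, 0]
  [ 0, 0, 0, 0]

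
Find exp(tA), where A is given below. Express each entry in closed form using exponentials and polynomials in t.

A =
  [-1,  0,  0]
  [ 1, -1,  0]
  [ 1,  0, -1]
e^{tA} =
  [exp(-t), 0, 0]
  [t*exp(-t), exp(-t), 0]
  [t*exp(-t), 0, exp(-t)]

Strategy: write A = P · J · P⁻¹ where J is a Jordan canonical form, so e^{tA} = P · e^{tJ} · P⁻¹, and e^{tJ} can be computed block-by-block.

A has Jordan form
J =
  [-1,  1,  0]
  [ 0, -1,  0]
  [ 0,  0, -1]
(up to reordering of blocks).

Per-block formulas:
  For a 2×2 Jordan block J_2(-1): exp(t · J_2(-1)) = e^(-1t)·(I + t·N), where N is the 2×2 nilpotent shift.
  For a 1×1 block at λ = -1: exp(t · [-1]) = [e^(-1t)].

After assembling e^{tJ} and conjugating by P, we get:

e^{tA} =
  [exp(-t), 0, 0]
  [t*exp(-t), exp(-t), 0]
  [t*exp(-t), 0, exp(-t)]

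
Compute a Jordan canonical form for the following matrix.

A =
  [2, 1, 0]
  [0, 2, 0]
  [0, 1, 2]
J_2(2) ⊕ J_1(2)

The characteristic polynomial is
  det(x·I − A) = x^3 - 6*x^2 + 12*x - 8 = (x - 2)^3

Eigenvalues and multiplicities (the geometric multiplicity of λ is n − rank(A − λI), which equals the number of Jordan blocks for λ):
  λ = 2: algebraic multiplicity = 3, geometric multiplicity = 2

Determining the block sizes for each eigenvalue:
  λ = 2: 2 blocks summing to 3 forces exactly one block of size 2 and the rest size 1 → block sizes [2, 1]

Assembling the blocks gives a Jordan form
J =
  [2, 1, 0]
  [0, 2, 0]
  [0, 0, 2]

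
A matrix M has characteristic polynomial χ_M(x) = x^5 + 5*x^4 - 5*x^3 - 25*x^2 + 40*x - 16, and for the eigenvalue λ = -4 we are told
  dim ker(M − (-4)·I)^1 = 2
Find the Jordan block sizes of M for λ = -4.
Block sizes for λ = -4: [1, 1]

From the dimensions of kernels of powers, the number of Jordan blocks of size at least j is d_j − d_{j−1} where d_j = dim ker(N^j) (with d_0 = 0). Computing the differences gives [2].
The number of blocks of size exactly k is (#blocks of size ≥ k) − (#blocks of size ≥ k + 1), so the partition is: 2 block(s) of size 1.
In nonincreasing order the block sizes are [1, 1].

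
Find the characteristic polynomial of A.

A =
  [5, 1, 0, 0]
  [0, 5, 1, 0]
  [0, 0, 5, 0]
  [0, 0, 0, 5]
x^4 - 20*x^3 + 150*x^2 - 500*x + 625

Expanding det(x·I − A) (e.g. by cofactor expansion or by noting that A is similar to its Jordan form J, which has the same characteristic polynomial as A) gives
  χ_A(x) = x^4 - 20*x^3 + 150*x^2 - 500*x + 625
which factors as (x - 5)^4. The eigenvalues (with algebraic multiplicities) are λ = 5 with multiplicity 4.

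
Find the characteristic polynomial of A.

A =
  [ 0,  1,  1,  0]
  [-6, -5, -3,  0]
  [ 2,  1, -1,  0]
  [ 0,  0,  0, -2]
x^4 + 8*x^3 + 24*x^2 + 32*x + 16

Expanding det(x·I − A) (e.g. by cofactor expansion or by noting that A is similar to its Jordan form J, which has the same characteristic polynomial as A) gives
  χ_A(x) = x^4 + 8*x^3 + 24*x^2 + 32*x + 16
which factors as (x + 2)^4. The eigenvalues (with algebraic multiplicities) are λ = -2 with multiplicity 4.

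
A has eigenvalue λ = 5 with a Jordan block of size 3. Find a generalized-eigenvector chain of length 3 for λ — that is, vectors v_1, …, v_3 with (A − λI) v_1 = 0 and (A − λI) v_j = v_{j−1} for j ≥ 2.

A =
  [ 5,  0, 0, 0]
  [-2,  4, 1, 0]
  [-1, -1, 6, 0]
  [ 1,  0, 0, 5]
A Jordan chain for λ = 5 of length 3:
v_1 = (0, 1, 1, 0)ᵀ
v_2 = (0, -2, -1, 1)ᵀ
v_3 = (1, 0, 0, 0)ᵀ

Let N = A − (5)·I. We want v_3 with N^3 v_3 = 0 but N^2 v_3 ≠ 0; then v_{j-1} := N · v_j for j = 3, …, 2.

Pick v_3 = (1, 0, 0, 0)ᵀ.
Then v_2 = N · v_3 = (0, -2, -1, 1)ᵀ.
Then v_1 = N · v_2 = (0, 1, 1, 0)ᵀ.

Sanity check: (A − (5)·I) v_1 = (0, 0, 0, 0)ᵀ = 0. ✓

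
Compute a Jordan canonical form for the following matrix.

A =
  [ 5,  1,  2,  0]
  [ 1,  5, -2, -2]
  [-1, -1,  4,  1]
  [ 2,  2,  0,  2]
J_2(4) ⊕ J_2(4)

The characteristic polynomial is
  det(x·I − A) = x^4 - 16*x^3 + 96*x^2 - 256*x + 256 = (x - 4)^4

Eigenvalues and multiplicities (the geometric multiplicity of λ is n − rank(A − λI), which equals the number of Jordan blocks for λ):
  λ = 4: algebraic multiplicity = 4, geometric multiplicity = 2

Determining the block sizes for each eigenvalue:
  λ = 4: with am = 4 and gm = 2, the partition is not yet determined (e.g. several partitions of 4 into 2 parts exist). Let N = A − (4)·I. Computing rank(N^1) = 2, rank(N^2) = 0; the number of blocks of size ≥ j is rank(N^{j−1}) − rank(N^j), giving [2, 2]. So we have 2 block(s) of size 2 → block sizes [2, 2]

Assembling the blocks gives a Jordan form
J =
  [4, 1, 0, 0]
  [0, 4, 0, 0]
  [0, 0, 4, 1]
  [0, 0, 0, 4]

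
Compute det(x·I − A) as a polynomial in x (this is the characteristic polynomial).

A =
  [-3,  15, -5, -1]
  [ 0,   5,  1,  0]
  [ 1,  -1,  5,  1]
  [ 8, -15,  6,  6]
x^4 - 13*x^3 + 45*x^2 + 25*x - 250

Expanding det(x·I − A) (e.g. by cofactor expansion or by noting that A is similar to its Jordan form J, which has the same characteristic polynomial as A) gives
  χ_A(x) = x^4 - 13*x^3 + 45*x^2 + 25*x - 250
which factors as (x - 5)^3*(x + 2). The eigenvalues (with algebraic multiplicities) are λ = -2 with multiplicity 1, λ = 5 with multiplicity 3.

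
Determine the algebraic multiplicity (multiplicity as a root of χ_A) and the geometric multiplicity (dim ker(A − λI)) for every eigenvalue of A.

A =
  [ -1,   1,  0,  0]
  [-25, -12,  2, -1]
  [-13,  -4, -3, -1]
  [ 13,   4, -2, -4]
λ = -5: alg = 4, geom = 2

Step 1 — factor the characteristic polynomial to read off the algebraic multiplicities:
  χ_A(x) = (x + 5)^4

Step 2 — compute geometric multiplicities via the rank-nullity identity g(λ) = n − rank(A − λI):
  rank(A − (-5)·I) = 2, so dim ker(A − (-5)·I) = n − 2 = 2

Summary:
  λ = -5: algebraic multiplicity = 4, geometric multiplicity = 2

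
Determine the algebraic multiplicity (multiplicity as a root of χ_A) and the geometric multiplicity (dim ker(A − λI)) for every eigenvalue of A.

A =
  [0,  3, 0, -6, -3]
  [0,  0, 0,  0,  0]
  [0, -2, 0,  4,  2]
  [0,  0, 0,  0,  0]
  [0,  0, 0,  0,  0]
λ = 0: alg = 5, geom = 4

Step 1 — factor the characteristic polynomial to read off the algebraic multiplicities:
  χ_A(x) = x^5

Step 2 — compute geometric multiplicities via the rank-nullity identity g(λ) = n − rank(A − λI):
  rank(A − (0)·I) = 1, so dim ker(A − (0)·I) = n − 1 = 4

Summary:
  λ = 0: algebraic multiplicity = 5, geometric multiplicity = 4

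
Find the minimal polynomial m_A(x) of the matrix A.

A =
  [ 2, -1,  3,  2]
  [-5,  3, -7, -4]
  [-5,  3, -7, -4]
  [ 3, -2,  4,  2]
x^3

The characteristic polynomial is χ_A(x) = x^4, so the eigenvalues are known. The minimal polynomial is
  m_A(x) = Π_λ (x − λ)^{k_λ}
where k_λ is the size of the *largest* Jordan block for λ (equivalently, the smallest k with (A − λI)^k v = 0 for every generalised eigenvector v of λ).

  λ = 0: largest Jordan block has size 3, contributing (x − 0)^3

So m_A(x) = x^3 = x^3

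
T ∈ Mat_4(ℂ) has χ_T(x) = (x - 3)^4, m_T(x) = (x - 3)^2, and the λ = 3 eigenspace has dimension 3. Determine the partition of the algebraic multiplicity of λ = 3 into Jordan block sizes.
Block sizes for λ = 3: [2, 1, 1]

Step 1 — from the characteristic polynomial, algebraic multiplicity of λ = 3 is 4. From dim ker(T − (3)·I) = 3, there are exactly 3 Jordan blocks for λ = 3.
Step 2 — from the minimal polynomial, the factor (x − 3)^2 tells us the largest block for λ = 3 has size 2.
Step 3 — with total size 4, 3 blocks, and largest block 2, the block sizes (in nonincreasing order) are [2, 1, 1].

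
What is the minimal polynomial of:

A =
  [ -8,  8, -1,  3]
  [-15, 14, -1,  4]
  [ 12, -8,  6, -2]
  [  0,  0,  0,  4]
x^3 - 12*x^2 + 48*x - 64

The characteristic polynomial is χ_A(x) = (x - 4)^4, so the eigenvalues are known. The minimal polynomial is
  m_A(x) = Π_λ (x − λ)^{k_λ}
where k_λ is the size of the *largest* Jordan block for λ (equivalently, the smallest k with (A − λI)^k v = 0 for every generalised eigenvector v of λ).

  λ = 4: largest Jordan block has size 3, contributing (x − 4)^3

So m_A(x) = (x - 4)^3 = x^3 - 12*x^2 + 48*x - 64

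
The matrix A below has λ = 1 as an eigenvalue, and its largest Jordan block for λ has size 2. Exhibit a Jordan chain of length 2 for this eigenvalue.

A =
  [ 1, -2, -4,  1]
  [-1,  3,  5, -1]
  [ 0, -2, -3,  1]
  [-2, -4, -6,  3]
A Jordan chain for λ = 1 of length 2:
v_1 = (0, -1, 0, -2)ᵀ
v_2 = (1, 0, 0, 0)ᵀ

Let N = A − (1)·I. We want v_2 with N^2 v_2 = 0 but N^1 v_2 ≠ 0; then v_{j-1} := N · v_j for j = 2, …, 2.

Pick v_2 = (1, 0, 0, 0)ᵀ.
Then v_1 = N · v_2 = (0, -1, 0, -2)ᵀ.

Sanity check: (A − (1)·I) v_1 = (0, 0, 0, 0)ᵀ = 0. ✓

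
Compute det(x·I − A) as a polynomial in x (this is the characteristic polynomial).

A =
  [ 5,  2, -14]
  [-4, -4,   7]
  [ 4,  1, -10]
x^3 + 9*x^2 + 27*x + 27

Expanding det(x·I − A) (e.g. by cofactor expansion or by noting that A is similar to its Jordan form J, which has the same characteristic polynomial as A) gives
  χ_A(x) = x^3 + 9*x^2 + 27*x + 27
which factors as (x + 3)^3. The eigenvalues (with algebraic multiplicities) are λ = -3 with multiplicity 3.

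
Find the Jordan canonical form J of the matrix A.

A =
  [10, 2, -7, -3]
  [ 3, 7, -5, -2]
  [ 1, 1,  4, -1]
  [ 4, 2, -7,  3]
J_3(6) ⊕ J_1(6)

The characteristic polynomial is
  det(x·I − A) = x^4 - 24*x^3 + 216*x^2 - 864*x + 1296 = (x - 6)^4

Eigenvalues and multiplicities (the geometric multiplicity of λ is n − rank(A − λI), which equals the number of Jordan blocks for λ):
  λ = 6: algebraic multiplicity = 4, geometric multiplicity = 2

Determining the block sizes for each eigenvalue:
  λ = 6: with am = 4 and gm = 2, the partition is not yet determined (e.g. several partitions of 4 into 2 parts exist). Let N = A − (6)·I. Computing rank(N^1) = 2, rank(N^2) = 1, rank(N^3) = 0; the number of blocks of size ≥ j is rank(N^{j−1}) − rank(N^j), giving [2, 1, 1]. So we have 1 block(s) of size 3, 1 block(s) of size 1 → block sizes [3, 1]

Assembling the blocks gives a Jordan form
J =
  [6, 1, 0, 0]
  [0, 6, 1, 0]
  [0, 0, 6, 0]
  [0, 0, 0, 6]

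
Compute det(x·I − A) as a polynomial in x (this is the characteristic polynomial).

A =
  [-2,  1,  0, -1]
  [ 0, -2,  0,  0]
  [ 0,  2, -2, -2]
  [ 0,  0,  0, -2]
x^4 + 8*x^3 + 24*x^2 + 32*x + 16

Expanding det(x·I − A) (e.g. by cofactor expansion or by noting that A is similar to its Jordan form J, which has the same characteristic polynomial as A) gives
  χ_A(x) = x^4 + 8*x^3 + 24*x^2 + 32*x + 16
which factors as (x + 2)^4. The eigenvalues (with algebraic multiplicities) are λ = -2 with multiplicity 4.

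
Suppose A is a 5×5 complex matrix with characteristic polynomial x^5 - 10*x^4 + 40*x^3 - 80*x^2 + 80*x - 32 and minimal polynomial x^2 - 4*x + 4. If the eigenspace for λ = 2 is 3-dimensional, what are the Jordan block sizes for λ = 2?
Block sizes for λ = 2: [2, 2, 1]

Step 1 — from the characteristic polynomial, algebraic multiplicity of λ = 2 is 5. From dim ker(A − (2)·I) = 3, there are exactly 3 Jordan blocks for λ = 2.
Step 2 — from the minimal polynomial, the factor (x − 2)^2 tells us the largest block for λ = 2 has size 2.
Step 3 — with total size 5, 3 blocks, and largest block 2, the block sizes (in nonincreasing order) are [2, 2, 1].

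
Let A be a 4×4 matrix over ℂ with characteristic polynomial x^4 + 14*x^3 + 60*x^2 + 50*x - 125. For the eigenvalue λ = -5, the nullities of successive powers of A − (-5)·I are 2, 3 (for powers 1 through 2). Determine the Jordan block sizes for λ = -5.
Block sizes for λ = -5: [2, 1]

From the dimensions of kernels of powers, the number of Jordan blocks of size at least j is d_j − d_{j−1} where d_j = dim ker(N^j) (with d_0 = 0). Computing the differences gives [2, 1].
The number of blocks of size exactly k is (#blocks of size ≥ k) − (#blocks of size ≥ k + 1), so the partition is: 1 block(s) of size 1, 1 block(s) of size 2.
In nonincreasing order the block sizes are [2, 1].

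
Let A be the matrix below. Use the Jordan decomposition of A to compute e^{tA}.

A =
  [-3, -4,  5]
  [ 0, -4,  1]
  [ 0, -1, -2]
e^{tA} =
  [exp(-3*t), -t^2*exp(-3*t)/2 - 4*t*exp(-3*t), t^2*exp(-3*t)/2 + 5*t*exp(-3*t)]
  [0, -t*exp(-3*t) + exp(-3*t), t*exp(-3*t)]
  [0, -t*exp(-3*t), t*exp(-3*t) + exp(-3*t)]

Strategy: write A = P · J · P⁻¹ where J is a Jordan canonical form, so e^{tA} = P · e^{tJ} · P⁻¹, and e^{tJ} can be computed block-by-block.

A has Jordan form
J =
  [-3,  1,  0]
  [ 0, -3,  1]
  [ 0,  0, -3]
(up to reordering of blocks).

Per-block formulas:
  For a 3×3 Jordan block J_3(-3): exp(t · J_3(-3)) = e^(-3t)·(I + t·N + (t^2/2)·N^2), where N is the 3×3 nilpotent shift.

After assembling e^{tJ} and conjugating by P, we get:

e^{tA} =
  [exp(-3*t), -t^2*exp(-3*t)/2 - 4*t*exp(-3*t), t^2*exp(-3*t)/2 + 5*t*exp(-3*t)]
  [0, -t*exp(-3*t) + exp(-3*t), t*exp(-3*t)]
  [0, -t*exp(-3*t), t*exp(-3*t) + exp(-3*t)]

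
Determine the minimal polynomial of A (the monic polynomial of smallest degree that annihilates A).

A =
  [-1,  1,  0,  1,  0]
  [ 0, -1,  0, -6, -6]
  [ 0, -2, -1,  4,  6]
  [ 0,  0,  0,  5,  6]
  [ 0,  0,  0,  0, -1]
x^3 - 3*x^2 - 9*x - 5

The characteristic polynomial is χ_A(x) = (x - 5)*(x + 1)^4, so the eigenvalues are known. The minimal polynomial is
  m_A(x) = Π_λ (x − λ)^{k_λ}
where k_λ is the size of the *largest* Jordan block for λ (equivalently, the smallest k with (A − λI)^k v = 0 for every generalised eigenvector v of λ).

  λ = -1: largest Jordan block has size 2, contributing (x + 1)^2
  λ = 5: largest Jordan block has size 1, contributing (x − 5)

So m_A(x) = (x - 5)*(x + 1)^2 = x^3 - 3*x^2 - 9*x - 5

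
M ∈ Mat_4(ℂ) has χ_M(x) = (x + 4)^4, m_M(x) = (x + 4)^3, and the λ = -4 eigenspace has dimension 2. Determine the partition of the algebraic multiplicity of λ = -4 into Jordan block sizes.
Block sizes for λ = -4: [3, 1]

Step 1 — from the characteristic polynomial, algebraic multiplicity of λ = -4 is 4. From dim ker(M − (-4)·I) = 2, there are exactly 2 Jordan blocks for λ = -4.
Step 2 — from the minimal polynomial, the factor (x + 4)^3 tells us the largest block for λ = -4 has size 3.
Step 3 — with total size 4, 2 blocks, and largest block 3, the block sizes (in nonincreasing order) are [3, 1].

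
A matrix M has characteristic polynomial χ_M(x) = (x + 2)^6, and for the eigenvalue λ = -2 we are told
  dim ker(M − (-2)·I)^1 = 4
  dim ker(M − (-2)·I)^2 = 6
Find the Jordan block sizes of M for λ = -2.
Block sizes for λ = -2: [2, 2, 1, 1]

From the dimensions of kernels of powers, the number of Jordan blocks of size at least j is d_j − d_{j−1} where d_j = dim ker(N^j) (with d_0 = 0). Computing the differences gives [4, 2].
The number of blocks of size exactly k is (#blocks of size ≥ k) − (#blocks of size ≥ k + 1), so the partition is: 2 block(s) of size 1, 2 block(s) of size 2.
In nonincreasing order the block sizes are [2, 2, 1, 1].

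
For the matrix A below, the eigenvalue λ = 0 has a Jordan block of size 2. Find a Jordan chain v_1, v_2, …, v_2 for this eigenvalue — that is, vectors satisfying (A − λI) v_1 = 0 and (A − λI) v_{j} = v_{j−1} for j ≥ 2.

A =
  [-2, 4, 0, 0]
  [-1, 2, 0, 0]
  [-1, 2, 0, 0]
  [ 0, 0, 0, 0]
A Jordan chain for λ = 0 of length 2:
v_1 = (-2, -1, -1, 0)ᵀ
v_2 = (1, 0, 0, 0)ᵀ

Let N = A − (0)·I. We want v_2 with N^2 v_2 = 0 but N^1 v_2 ≠ 0; then v_{j-1} := N · v_j for j = 2, …, 2.

Pick v_2 = (1, 0, 0, 0)ᵀ.
Then v_1 = N · v_2 = (-2, -1, -1, 0)ᵀ.

Sanity check: (A − (0)·I) v_1 = (0, 0, 0, 0)ᵀ = 0. ✓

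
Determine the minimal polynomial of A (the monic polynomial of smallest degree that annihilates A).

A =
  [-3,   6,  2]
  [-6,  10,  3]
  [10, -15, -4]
x^2 - 2*x + 1

The characteristic polynomial is χ_A(x) = (x - 1)^3, so the eigenvalues are known. The minimal polynomial is
  m_A(x) = Π_λ (x − λ)^{k_λ}
where k_λ is the size of the *largest* Jordan block for λ (equivalently, the smallest k with (A − λI)^k v = 0 for every generalised eigenvector v of λ).

  λ = 1: largest Jordan block has size 2, contributing (x − 1)^2

So m_A(x) = (x - 1)^2 = x^2 - 2*x + 1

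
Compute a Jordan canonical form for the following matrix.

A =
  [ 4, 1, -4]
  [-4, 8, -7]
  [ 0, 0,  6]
J_3(6)

The characteristic polynomial is
  det(x·I − A) = x^3 - 18*x^2 + 108*x - 216 = (x - 6)^3

Eigenvalues and multiplicities (the geometric multiplicity of λ is n − rank(A − λI), which equals the number of Jordan blocks for λ):
  λ = 6: algebraic multiplicity = 3, geometric multiplicity = 1

Determining the block sizes for each eigenvalue:
  λ = 6: one block (gm = 1), so the single block has size am = 3 → block sizes [3]

Assembling the blocks gives a Jordan form
J =
  [6, 1, 0]
  [0, 6, 1]
  [0, 0, 6]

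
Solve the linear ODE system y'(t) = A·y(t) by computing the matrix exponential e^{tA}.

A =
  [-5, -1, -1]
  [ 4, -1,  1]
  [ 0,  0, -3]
e^{tA} =
  [-2*t*exp(-3*t) + exp(-3*t), -t*exp(-3*t), t^2*exp(-3*t)/2 - t*exp(-3*t)]
  [4*t*exp(-3*t), 2*t*exp(-3*t) + exp(-3*t), -t^2*exp(-3*t) + t*exp(-3*t)]
  [0, 0, exp(-3*t)]

Strategy: write A = P · J · P⁻¹ where J is a Jordan canonical form, so e^{tA} = P · e^{tJ} · P⁻¹, and e^{tJ} can be computed block-by-block.

A has Jordan form
J =
  [-3,  1,  0]
  [ 0, -3,  1]
  [ 0,  0, -3]
(up to reordering of blocks).

Per-block formulas:
  For a 3×3 Jordan block J_3(-3): exp(t · J_3(-3)) = e^(-3t)·(I + t·N + (t^2/2)·N^2), where N is the 3×3 nilpotent shift.

After assembling e^{tJ} and conjugating by P, we get:

e^{tA} =
  [-2*t*exp(-3*t) + exp(-3*t), -t*exp(-3*t), t^2*exp(-3*t)/2 - t*exp(-3*t)]
  [4*t*exp(-3*t), 2*t*exp(-3*t) + exp(-3*t), -t^2*exp(-3*t) + t*exp(-3*t)]
  [0, 0, exp(-3*t)]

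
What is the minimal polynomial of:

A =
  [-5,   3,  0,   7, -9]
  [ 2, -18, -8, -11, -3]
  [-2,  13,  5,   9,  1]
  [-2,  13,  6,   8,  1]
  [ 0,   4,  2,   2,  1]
x^3 + 5*x^2 + 7*x + 3

The characteristic polynomial is χ_A(x) = (x + 1)^3*(x + 3)^2, so the eigenvalues are known. The minimal polynomial is
  m_A(x) = Π_λ (x − λ)^{k_λ}
where k_λ is the size of the *largest* Jordan block for λ (equivalently, the smallest k with (A − λI)^k v = 0 for every generalised eigenvector v of λ).

  λ = -3: largest Jordan block has size 1, contributing (x + 3)
  λ = -1: largest Jordan block has size 2, contributing (x + 1)^2

So m_A(x) = (x + 1)^2*(x + 3) = x^3 + 5*x^2 + 7*x + 3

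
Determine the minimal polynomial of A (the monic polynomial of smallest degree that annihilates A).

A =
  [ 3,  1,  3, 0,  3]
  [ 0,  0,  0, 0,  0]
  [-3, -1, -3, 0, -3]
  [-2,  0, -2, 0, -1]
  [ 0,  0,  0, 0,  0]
x^2

The characteristic polynomial is χ_A(x) = x^5, so the eigenvalues are known. The minimal polynomial is
  m_A(x) = Π_λ (x − λ)^{k_λ}
where k_λ is the size of the *largest* Jordan block for λ (equivalently, the smallest k with (A − λI)^k v = 0 for every generalised eigenvector v of λ).

  λ = 0: largest Jordan block has size 2, contributing (x − 0)^2

So m_A(x) = x^2 = x^2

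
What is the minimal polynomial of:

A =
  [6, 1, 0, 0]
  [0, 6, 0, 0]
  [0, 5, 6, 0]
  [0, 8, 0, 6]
x^2 - 12*x + 36

The characteristic polynomial is χ_A(x) = (x - 6)^4, so the eigenvalues are known. The minimal polynomial is
  m_A(x) = Π_λ (x − λ)^{k_λ}
where k_λ is the size of the *largest* Jordan block for λ (equivalently, the smallest k with (A − λI)^k v = 0 for every generalised eigenvector v of λ).

  λ = 6: largest Jordan block has size 2, contributing (x − 6)^2

So m_A(x) = (x - 6)^2 = x^2 - 12*x + 36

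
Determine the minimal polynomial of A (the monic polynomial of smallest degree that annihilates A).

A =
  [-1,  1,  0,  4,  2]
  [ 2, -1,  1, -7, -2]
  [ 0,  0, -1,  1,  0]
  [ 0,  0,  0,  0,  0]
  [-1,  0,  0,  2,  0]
x^4 + 3*x^3 + 3*x^2 + x

The characteristic polynomial is χ_A(x) = x^2*(x + 1)^3, so the eigenvalues are known. The minimal polynomial is
  m_A(x) = Π_λ (x − λ)^{k_λ}
where k_λ is the size of the *largest* Jordan block for λ (equivalently, the smallest k with (A − λI)^k v = 0 for every generalised eigenvector v of λ).

  λ = -1: largest Jordan block has size 3, contributing (x + 1)^3
  λ = 0: largest Jordan block has size 1, contributing (x − 0)

So m_A(x) = x*(x + 1)^3 = x^4 + 3*x^3 + 3*x^2 + x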